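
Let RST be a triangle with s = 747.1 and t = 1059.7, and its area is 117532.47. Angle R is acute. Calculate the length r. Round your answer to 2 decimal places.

411.24

From area = ½·s·t·sin R, we get sin R = 2·area/(s·t) ≈ 0.29691.
Taking the acute solution, ∠R ≈ 17.27°.
Law of cosines then gives r ≈ 411.24.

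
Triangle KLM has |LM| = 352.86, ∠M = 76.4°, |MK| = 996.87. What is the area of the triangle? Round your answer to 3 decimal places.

Area = ½·|LM|·|MK|·sin M ≈ 1.7095e+05.

170946.337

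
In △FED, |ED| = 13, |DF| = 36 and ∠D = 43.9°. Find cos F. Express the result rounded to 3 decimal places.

By the law of cosines, |FE|² = |ED|² + |DF|² − 2·|ED|·|DF|·cos D = 790.56, so |FE| ≈ 28.117.
Law of cosines again: cos F = (|DF|² + |FE|² − |ED|²)/(2·|DF|·|FE|) ≈ 0.94722, so ∠F ≈ 18.70°.

cos F ≈ 0.947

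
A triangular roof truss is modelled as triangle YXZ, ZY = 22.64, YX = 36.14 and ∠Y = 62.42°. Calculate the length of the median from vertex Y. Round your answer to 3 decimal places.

By the law of cosines, XZ² = ZY² + YX² − 2·ZY·YX·cos Y = 1061, so XZ ≈ 32.573.
Median from Y: ½√(2·ZY² + 2·YX² − XZ²) ≈ 25.379.

m_Y ≈ 25.379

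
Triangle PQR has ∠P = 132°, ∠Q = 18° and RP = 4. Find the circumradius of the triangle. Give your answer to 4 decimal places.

6.4721

The third angle is ∠R = 180° − ∠P − ∠Q = 30.00°.
Law of sines: QR = RP·sin P/sin Q ≈ 9.6195.
Law of sines: PQ = RP·sin R/sin Q ≈ 6.4721.
Circumradius = RP/(2 sin Q) ≈ 6.4721.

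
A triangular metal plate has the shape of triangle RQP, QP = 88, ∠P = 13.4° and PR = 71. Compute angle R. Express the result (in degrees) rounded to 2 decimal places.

∠R ≈ 125.61°

By the law of cosines, RQ² = QP² + PR² − 2·QP·PR·cos P = 629.19, so RQ ≈ 25.084.
Law of cosines again: cos R = (PR² + RQ² − QP²)/(2·PR·RQ) ≈ -0.58222, so ∠R ≈ 125.61°.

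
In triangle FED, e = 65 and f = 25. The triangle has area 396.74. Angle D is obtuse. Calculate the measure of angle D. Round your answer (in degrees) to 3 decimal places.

∠D ≈ 150.771°

From area = ½·f·e·sin D, we get sin D = 2·area/(f·e) ≈ 0.48830.
Taking the obtuse solution, ∠D ≈ 150.77°.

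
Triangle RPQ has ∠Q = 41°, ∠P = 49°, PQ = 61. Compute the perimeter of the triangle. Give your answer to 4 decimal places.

The third angle is ∠R = 180° − ∠P − ∠Q = 90.00°.
Law of sines: QR = PQ·sin P/sin R ≈ 46.037.
Law of sines: RP = PQ·sin Q/sin R ≈ 40.02.
Semiperimeter s = (61+46.037+40.02)/2 = 73.528.
Perimeter = 61 + 46.037 + 40.02 = 147.06.

perimeter ≈ 147.0569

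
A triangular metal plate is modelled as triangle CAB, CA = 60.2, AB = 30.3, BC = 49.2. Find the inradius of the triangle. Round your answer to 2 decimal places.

Semiperimeter s = (30.3 + 49.2 + 60.2)/2 = 69.85.
Heron's formula: area = √(69.85·39.55·20.65·9.65) ≈ 741.96.
Inradius = area/s = 741.96/69.85 ≈ 10.622.

r ≈ 10.62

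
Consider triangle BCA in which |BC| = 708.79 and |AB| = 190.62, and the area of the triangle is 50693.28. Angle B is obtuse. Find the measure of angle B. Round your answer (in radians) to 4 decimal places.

From area = ½·|AB|·|BC|·sin B, we get sin B = 2·area/(|AB|·|BC|) ≈ 0.75040.
Taking the obtuse solution, ∠B ≈ 2.293 rad.

∠B ≈ 2.2929 rad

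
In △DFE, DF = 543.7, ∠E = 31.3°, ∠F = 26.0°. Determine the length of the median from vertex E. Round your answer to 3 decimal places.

647.404

The third angle is ∠D = 180° − ∠F − ∠E = 122.70°.
Law of sines: FE = DF·sin D/sin E ≈ 880.68.
Law of sines: ED = DF·sin F/sin E ≈ 458.78.
Median from E: ½√(2·FE² + 2·ED² − DF²) ≈ 647.4.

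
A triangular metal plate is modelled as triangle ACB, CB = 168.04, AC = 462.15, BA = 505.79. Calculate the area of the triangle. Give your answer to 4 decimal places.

38671.7035

Semiperimeter s = (168.04 + 505.79 + 462.15)/2 = 567.99.
Heron's formula: area = √(567.99·399.95·62.2·105.84) ≈ 38672.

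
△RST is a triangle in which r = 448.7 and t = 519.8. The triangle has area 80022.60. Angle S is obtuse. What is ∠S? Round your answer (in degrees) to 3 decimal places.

From area = ½·t·r·sin S, we get sin S = 2·area/(t·r) ≈ 0.68620.
Taking the obtuse solution, ∠S ≈ 136.67°.

136.670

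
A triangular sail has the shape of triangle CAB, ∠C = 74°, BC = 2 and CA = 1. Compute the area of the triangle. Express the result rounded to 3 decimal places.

0.961

Area = ½·BC·CA·sin C ≈ 0.96126.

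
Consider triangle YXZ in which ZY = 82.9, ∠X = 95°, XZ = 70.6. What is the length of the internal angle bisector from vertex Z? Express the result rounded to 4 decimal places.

Law of sines: sin Y = XZ·sin X/ZY ≈ 0.84839.
Since ZY ≥ XZ, only the acute value applies: ∠Y ≈ 58.04°.
Then ∠Z = 180° − ∠X − ∠Y ≈ 26.96°.
Law of sines gives YX = ZY·sin Z/sin X ≈ 37.732.
The bisector from Z has length 2·XZ·ZY·cos(∠Z/2)/(XZ+ZY) ≈ 74.156.

74.1559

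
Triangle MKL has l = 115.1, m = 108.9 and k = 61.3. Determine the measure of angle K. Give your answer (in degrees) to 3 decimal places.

By the law of cosines, cos K = (l² + m² − k²) / (2·l·m) ≈ 0.85164, so ∠K ≈ 31.61°.

31.610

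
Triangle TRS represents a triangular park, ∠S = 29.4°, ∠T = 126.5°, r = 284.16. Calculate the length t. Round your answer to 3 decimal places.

559.410

The third angle is ∠R = 180° − ∠S − ∠T = 24.10°.
Law of sines: t = r·sin T/sin R ≈ 559.41.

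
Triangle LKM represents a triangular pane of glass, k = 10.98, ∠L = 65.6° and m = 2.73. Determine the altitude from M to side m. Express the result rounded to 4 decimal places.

h_M ≈ 9.9993

By the law of cosines, l² = k² + m² − 2·k·m·cos L = 103.25, so l ≈ 10.161.
Area = ½·k·m·sin L ≈ 13.649.
The altitude from M has length 2·area/m ≈ 9.9993.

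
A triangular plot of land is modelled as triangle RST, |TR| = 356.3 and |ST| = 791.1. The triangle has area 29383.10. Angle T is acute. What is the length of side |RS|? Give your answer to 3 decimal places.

448.820

From area = ½·|ST|·|TR|·sin T, we get sin T = 2·area/(|ST|·|TR|) ≈ 0.20849.
Taking the acute solution, ∠T ≈ 12.03°.
Law of cosines then gives |RS| ≈ 448.82.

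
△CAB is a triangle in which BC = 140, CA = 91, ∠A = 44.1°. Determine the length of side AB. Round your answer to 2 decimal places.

Law of sines: sin B = CA·sin A/BC ≈ 0.45234.
Since BC ≥ CA, only the acute value applies: ∠B ≈ 26.89°.
Then ∠C = 180° − ∠A − ∠B ≈ 109.01°.
Law of sines gives AB = BC·sin C/sin A ≈ 190.21.

190.21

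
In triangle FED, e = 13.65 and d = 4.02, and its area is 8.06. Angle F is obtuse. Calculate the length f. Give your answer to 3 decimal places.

From area = ½·e·d·sin F, we get sin F = 2·area/(e·d) ≈ 0.29377.
Taking the obtuse solution, ∠F ≈ 162.92°.
Law of cosines then gives f ≈ 17.532.

17.532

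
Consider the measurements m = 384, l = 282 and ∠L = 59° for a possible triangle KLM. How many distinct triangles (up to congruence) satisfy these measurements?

0

m·sin L = 384·sin(59°) ≈ 329.2.
Since l = 282 < 329.2 = m sin L, no triangle exists.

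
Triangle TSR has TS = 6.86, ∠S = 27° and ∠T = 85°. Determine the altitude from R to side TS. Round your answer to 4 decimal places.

h_R ≈ 3.3462

The third angle is ∠R = 180° − ∠T − ∠S = 68.00°.
Law of sines: SR = TS·sin T/sin R ≈ 7.3706.
Law of sines: RT = TS·sin S/sin R ≈ 3.359.
Area = ½·TS·SR·sin S ≈ 11.477.
The altitude from R has length 2·area/TS ≈ 3.3462.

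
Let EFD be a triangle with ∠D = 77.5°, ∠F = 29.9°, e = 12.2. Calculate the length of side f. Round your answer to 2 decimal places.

The third angle is ∠E = 180° − ∠F − ∠D = 72.60°.
Law of sines: f = e·sin F/sin E ≈ 6.3732.

6.37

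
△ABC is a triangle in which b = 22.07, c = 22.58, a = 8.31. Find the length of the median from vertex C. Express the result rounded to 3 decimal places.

Median from C: ½√(2·a² + 2·b² − c²) ≈ 12.272.

m_C ≈ 12.272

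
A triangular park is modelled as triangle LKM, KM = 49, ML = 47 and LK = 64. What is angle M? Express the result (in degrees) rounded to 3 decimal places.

83.593

By the law of cosines, cos M = (KM² + ML² − LK²) / (2·KM·ML) ≈ 0.11159, so ∠M ≈ 83.59°.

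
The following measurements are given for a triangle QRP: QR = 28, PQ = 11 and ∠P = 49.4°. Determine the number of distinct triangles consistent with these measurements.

1

PQ·sin P = 11·sin(49.4°) ≈ 8.352.
Since QR ≥ PQ, exactly one triangle exists.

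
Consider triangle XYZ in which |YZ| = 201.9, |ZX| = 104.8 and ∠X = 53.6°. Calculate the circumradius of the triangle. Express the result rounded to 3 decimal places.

R ≈ 125.420

Law of sines: sin Y = |ZX|·sin X/|YZ| ≈ 0.41780.
Since |YZ| ≥ |ZX|, only the acute value applies: ∠Y ≈ 24.70°.
Then ∠Z = 180° − ∠X − ∠Y ≈ 101.70°.
Law of sines gives |XY| = |YZ|·sin Z/sin X ≈ 245.62.
Circumradius = |YZ|/(2 sin X) ≈ 125.42.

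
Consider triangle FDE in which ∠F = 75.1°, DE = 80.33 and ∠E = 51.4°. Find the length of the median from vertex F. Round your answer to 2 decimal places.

The third angle is ∠D = 180° − ∠E − ∠F = 53.50°.
Law of sines: EF = DE·sin D/sin F ≈ 66.821.
Law of sines: FD = DE·sin E/sin F ≈ 64.964.
Median from F: ½√(2·EF² + 2·FD² − DE²) ≈ 52.244.

m_F ≈ 52.24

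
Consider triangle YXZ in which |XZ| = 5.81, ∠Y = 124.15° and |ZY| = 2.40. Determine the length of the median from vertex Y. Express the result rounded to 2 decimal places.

m_Y ≈ 1.70

Law of sines: sin X = |ZY|·sin Y/|XZ| ≈ 0.34185.
Since |XZ| ≥ |ZY|, only the acute value applies: ∠X ≈ 19.99°.
Then ∠Z = 180° − ∠Y − ∠X ≈ 35.86°.
Law of sines gives |YX| = |XZ|·sin Z/sin Y ≈ 4.1127.
Median from Y: ½√(2·|ZY|² + 2·|YX|² − |XZ|²) ≈ 1.7024.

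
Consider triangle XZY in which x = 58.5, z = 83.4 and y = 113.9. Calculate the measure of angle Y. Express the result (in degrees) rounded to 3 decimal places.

By the law of cosines, cos Y = (x² + z² − y²) / (2·x·z) ≈ -0.26598, so ∠Y ≈ 105.43°.

105.425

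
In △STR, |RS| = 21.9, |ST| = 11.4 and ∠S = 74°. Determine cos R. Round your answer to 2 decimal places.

0.86

By the law of cosines, |TR|² = |RS|² + |ST|² − 2·|RS|·|ST|·cos S = 471.94, so |TR| ≈ 21.724.
Law of cosines again: cos R = (|TR|² + |RS|² − |ST|²)/(2·|TR|·|RS|) ≈ 0.86345, so ∠R ≈ 30.29°.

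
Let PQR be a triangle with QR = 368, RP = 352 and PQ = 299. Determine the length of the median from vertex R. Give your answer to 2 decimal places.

Median from R: ½√(2·QR² + 2·RP² − PQ²) ≈ 327.59.

m_R ≈ 327.59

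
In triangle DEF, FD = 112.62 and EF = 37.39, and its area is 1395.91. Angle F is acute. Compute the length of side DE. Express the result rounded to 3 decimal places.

88.185

From area = ½·EF·FD·sin F, we get sin F = 2·area/(EF·FD) ≈ 0.66300.
Taking the acute solution, ∠F ≈ 41.53°.
Law of cosines then gives DE ≈ 88.185.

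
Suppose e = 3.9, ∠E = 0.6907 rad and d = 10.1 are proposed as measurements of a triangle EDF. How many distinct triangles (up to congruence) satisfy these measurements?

0

d·sin E = 10.1·sin(0.6907 rad) ≈ 6.434.
Since e = 3.9 < 6.434 = d sin E, no triangle exists.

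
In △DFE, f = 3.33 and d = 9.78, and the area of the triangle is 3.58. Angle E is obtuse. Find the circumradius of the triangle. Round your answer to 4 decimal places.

29.6770

From area = ½·d·f·sin E, we get sin E = 2·area/(d·f) ≈ 0.21985.
Taking the obtuse solution, ∠E ≈ 167.30°.
Law of cosines then gives e ≈ 13.049.
Circumradius = e/(2 sin E) ≈ 29.677.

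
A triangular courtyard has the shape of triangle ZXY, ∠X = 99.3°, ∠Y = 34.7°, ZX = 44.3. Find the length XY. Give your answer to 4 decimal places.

55.9773

The third angle is ∠Z = 180° − ∠X − ∠Y = 46.00°.
Law of sines: XY = ZX·sin Z/sin Y ≈ 55.977.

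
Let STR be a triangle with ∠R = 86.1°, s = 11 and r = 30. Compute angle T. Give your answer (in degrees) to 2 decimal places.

72.44

Law of sines: sin S = s·sin R/r ≈ 0.36582.
Since r ≥ s, only the acute value applies: ∠S ≈ 21.46°.
Then ∠T = 180° − ∠R − ∠S ≈ 72.44°.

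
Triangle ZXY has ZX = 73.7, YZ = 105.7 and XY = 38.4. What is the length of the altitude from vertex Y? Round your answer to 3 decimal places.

Semiperimeter s = (38.4 + 105.7 + 73.7)/2 = 108.9.
Heron's formula: area = √(108.9·70.5·3.2·35.2) ≈ 929.94.
The altitude from Y has length 2·area/ZX ≈ 25.236.

25.236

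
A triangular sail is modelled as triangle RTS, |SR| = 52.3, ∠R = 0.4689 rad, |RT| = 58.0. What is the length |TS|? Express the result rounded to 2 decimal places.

By the law of cosines, |TS|² = |SR|² + |RT|² − 2·|SR|·|RT|·cos R = 687.3, so |TS| ≈ 26.216.

26.22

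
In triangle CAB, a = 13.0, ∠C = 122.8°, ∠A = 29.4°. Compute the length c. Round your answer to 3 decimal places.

The third angle is ∠B = 180° − ∠C − ∠A = 27.80°.
Law of sines: c = a·sin C/sin A ≈ 22.26.

22.260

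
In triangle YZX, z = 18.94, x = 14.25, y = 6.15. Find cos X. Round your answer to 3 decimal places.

0.831

By the law of cosines, cos X = (y² + z² − x²) / (2·y·z) ≈ 0.83054, so ∠X ≈ 0.591 rad.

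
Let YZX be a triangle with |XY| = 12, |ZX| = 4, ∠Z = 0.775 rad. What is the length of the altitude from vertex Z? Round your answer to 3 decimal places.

Law of sines: sin Y = |ZX|·sin Z/|XY| ≈ 0.23324.
Since |XY| ≥ |ZX|, only the acute value applies: ∠Y ≈ 0.235 rad.
Then ∠X = π − ∠Z − ∠Y ≈ 2.131 rad.
Law of sines gives |YZ| = |XY|·sin X/sin Z ≈ 14.527.
Area = ½·|XY|·|ZX|·sin X ≈ 20.329.
The altitude from Z has length 2·area/|XY| ≈ 3.3882.

3.388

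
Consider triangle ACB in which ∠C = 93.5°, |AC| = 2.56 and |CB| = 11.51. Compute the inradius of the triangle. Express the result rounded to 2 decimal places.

By the law of cosines, |BA|² = |AC|² + |CB|² − 2·|AC|·|CB|·cos C = 142.63, so |BA| ≈ 11.943.
Area = ½·|AC|·|CB|·sin C ≈ 14.705.
Semiperimeter s = (11.51+11.943+2.56)/2 = 13.006.
Inradius = area/s = 14.705/13.006 ≈ 1.1306.

r ≈ 1.13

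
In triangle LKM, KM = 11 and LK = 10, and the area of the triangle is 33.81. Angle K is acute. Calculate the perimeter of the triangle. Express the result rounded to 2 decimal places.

From area = ½·LK·KM·sin K, we get sin K = 2·area/(LK·KM) ≈ 0.61473.
Taking the acute solution, ∠K ≈ 37.93°.
Law of cosines then gives ML ≈ 6.8904.
Perimeter = 11 + 6.8904 + 10 = 27.89.

27.89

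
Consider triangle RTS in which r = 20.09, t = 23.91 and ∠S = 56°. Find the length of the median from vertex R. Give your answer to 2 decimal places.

By the law of cosines, s² = r² + t² − 2·r·t·cos S = 438.08, so s ≈ 20.93.
Median from R: ½√(2·t² + 2·s² − r²) ≈ 20.099.

m_R ≈ 20.10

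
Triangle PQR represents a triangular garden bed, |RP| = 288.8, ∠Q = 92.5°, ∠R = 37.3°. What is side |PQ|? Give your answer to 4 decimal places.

The third angle is ∠P = 180° − ∠Q − ∠R = 50.20°.
Law of sines: |PQ| = |RP|·sin R/sin Q ≈ 175.18.

175.1762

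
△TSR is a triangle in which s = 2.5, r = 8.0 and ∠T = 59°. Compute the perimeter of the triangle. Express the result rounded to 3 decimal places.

By the law of cosines, t² = s² + r² − 2·s·r·cos T = 49.648, so t ≈ 7.0462.
Semiperimeter p = (7.0462+2.5+8)/2 = 8.7731.
Perimeter = 7.0462 + 2.5 + 8 = 17.546.

17.546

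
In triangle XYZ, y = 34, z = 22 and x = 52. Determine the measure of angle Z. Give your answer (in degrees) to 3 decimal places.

By the law of cosines, cos Z = (x² + y² − z²) / (2·x·y) ≈ 0.95475, so ∠Z ≈ 17.30°.

17.302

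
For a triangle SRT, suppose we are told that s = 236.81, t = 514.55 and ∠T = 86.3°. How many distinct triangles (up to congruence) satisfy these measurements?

1

s·sin T = 236.81·sin(86.3°) ≈ 236.3.
Since t ≥ s, exactly one triangle exists.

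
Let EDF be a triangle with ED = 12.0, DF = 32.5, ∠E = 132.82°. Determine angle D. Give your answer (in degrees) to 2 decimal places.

∠D ≈ 31.47°

Law of sines: sin F = ED·sin E/DF ≈ 0.27083.
Since DF ≥ ED, only the acute value applies: ∠F ≈ 15.71°.
Then ∠D = 180° − ∠E − ∠F ≈ 31.47°.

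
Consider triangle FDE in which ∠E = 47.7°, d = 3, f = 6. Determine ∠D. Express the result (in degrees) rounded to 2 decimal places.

By the law of cosines, e² = f² + d² − 2·f·d·cos E = 20.772, so e ≈ 4.5576.
Law of cosines again: cos D = (e² + f² − d²)/(2·e·f) ≈ 0.87348, so ∠D ≈ 29.13°.

29.13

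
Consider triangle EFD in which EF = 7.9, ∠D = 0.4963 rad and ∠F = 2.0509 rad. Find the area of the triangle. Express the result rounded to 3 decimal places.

The third angle is ∠E = π − ∠F − ∠D = 0.5944 rad.
Law of sines: FD = EF·sin E/sin D ≈ 9.2908.
Law of sines: DE = EF·sin F/sin D ≈ 14.715.
Area = ½·EF·FD·sin F ≈ 32.55.

area ≈ 32.550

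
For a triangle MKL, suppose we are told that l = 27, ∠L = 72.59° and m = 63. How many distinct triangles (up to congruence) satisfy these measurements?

m·sin L = 63·sin(72.59°) ≈ 60.11.
Since l = 27 < 60.11 = m sin L, no triangle exists.

0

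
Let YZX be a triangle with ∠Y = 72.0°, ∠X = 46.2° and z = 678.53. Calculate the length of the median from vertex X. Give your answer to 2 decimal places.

The third angle is ∠Z = 180° − ∠X − ∠Y = 61.80°.
Law of sines: y = z·sin Y/sin Z ≈ 732.23.
Law of sines: x = z·sin X/sin Z ≈ 555.7.
Median from X: ½√(2·y² + 2·z² − x²) ≈ 648.91.

648.91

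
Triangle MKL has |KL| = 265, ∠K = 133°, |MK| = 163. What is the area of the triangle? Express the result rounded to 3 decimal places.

15795.412

Area = ½·|MK|·|KL|·sin K ≈ 15795.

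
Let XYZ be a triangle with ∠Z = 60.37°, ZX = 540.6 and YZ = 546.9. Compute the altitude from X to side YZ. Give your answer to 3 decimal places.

469.909

By the law of cosines, XY² = YZ² + ZX² − 2·YZ·ZX·cos Z = 2.9901e+05, so XY ≈ 546.82.
Area = ½·YZ·ZX·sin Z ≈ 1.285e+05.
The altitude from X has length 2·area/YZ ≈ 469.91.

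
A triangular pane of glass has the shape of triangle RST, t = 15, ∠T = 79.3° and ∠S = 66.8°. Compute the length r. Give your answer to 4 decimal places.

The third angle is ∠R = 180° − ∠S − ∠T = 33.90°.
Law of sines: r = t·sin R/sin T ≈ 8.5142.

8.5142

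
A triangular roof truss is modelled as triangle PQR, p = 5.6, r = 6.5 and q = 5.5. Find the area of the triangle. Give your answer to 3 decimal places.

Semiperimeter s = (5.6 + 5.5 + 6.5)/2 = 8.8.
Heron's formula: area = √(8.8·3.2·3.3·2.3) ≈ 14.62.

area ≈ 14.620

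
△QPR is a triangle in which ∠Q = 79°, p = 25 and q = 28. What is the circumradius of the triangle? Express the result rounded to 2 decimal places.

Law of sines: sin P = p·sin Q/q ≈ 0.87645.
Since q ≥ p, only the acute value applies: ∠P ≈ 61.22°.
Then ∠R = 180° − ∠Q − ∠P ≈ 39.78°.
Law of sines gives r = q·sin R/sin Q ≈ 18.252.
Circumradius = q/(2 sin Q) ≈ 14.262.

14.26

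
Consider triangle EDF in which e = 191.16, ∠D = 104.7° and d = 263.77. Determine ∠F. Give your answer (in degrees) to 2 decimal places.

Law of sines: sin E = e·sin D/d ≈ 0.70100.
Since d ≥ e, only the acute value applies: ∠E ≈ 44.51°.
Then ∠F = 180° − ∠D − ∠E ≈ 30.79°.

∠F ≈ 30.79°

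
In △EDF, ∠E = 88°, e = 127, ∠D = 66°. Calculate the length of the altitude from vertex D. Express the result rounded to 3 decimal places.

The third angle is ∠F = 180° − ∠E − ∠D = 26.00°.
Law of sines: d = e·sin D/sin E ≈ 116.09.
Law of sines: f = e·sin F/sin E ≈ 55.707.
Area = ½·e·d·sin F ≈ 3231.6.
The altitude from D has length 2·area/d ≈ 55.673.

55.673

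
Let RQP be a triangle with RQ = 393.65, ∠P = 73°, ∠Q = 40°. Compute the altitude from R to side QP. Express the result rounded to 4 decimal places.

253.0333

The third angle is ∠R = 180° − ∠Q − ∠P = 67.00°.
Law of sines: QP = RQ·sin R/sin P ≈ 378.91.
Law of sines: PR = RQ·sin Q/sin P ≈ 264.59.
Area = ½·RQ·QP·sin Q ≈ 47939.
The altitude from R has length 2·area/QP ≈ 253.03.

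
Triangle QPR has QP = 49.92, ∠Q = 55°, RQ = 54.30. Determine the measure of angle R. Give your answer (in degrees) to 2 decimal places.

∠R ≈ 57.88°

By the law of cosines, PR² = RQ² + QP² − 2·RQ·QP·cos Q = 2331, so PR ≈ 48.28.
Law of cosines again: cos R = (PR² + RQ² − QP²)/(2·PR·RQ) ≈ 0.53163, so ∠R ≈ 57.88°.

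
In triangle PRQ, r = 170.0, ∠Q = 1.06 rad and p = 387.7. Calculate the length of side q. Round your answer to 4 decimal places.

338.7760

By the law of cosines, q² = p² + r² − 2·p·r·cos Q = 1.1477e+05, so q ≈ 338.78.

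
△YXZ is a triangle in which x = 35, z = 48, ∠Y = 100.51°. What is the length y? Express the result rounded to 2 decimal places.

By the law of cosines, y² = x² + z² − 2·x·z·cos Y = 4141.9, so y ≈ 64.358.

64.36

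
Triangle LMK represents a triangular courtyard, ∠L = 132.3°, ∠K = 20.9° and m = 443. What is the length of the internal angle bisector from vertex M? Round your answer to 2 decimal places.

460.04

The third angle is ∠M = 180° − ∠K − ∠L = 26.80°.
Law of sines: l = m·sin L/sin M ≈ 726.71.
Law of sines: k = m·sin K/sin M ≈ 350.51.
The bisector from M has length 2·k·l·cos(∠M/2)/(k+l) ≈ 460.04.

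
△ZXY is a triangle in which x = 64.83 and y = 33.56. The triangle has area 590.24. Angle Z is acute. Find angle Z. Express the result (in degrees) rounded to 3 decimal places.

From area = ½·x·y·sin Z, we get sin Z = 2·area/(x·y) ≈ 0.54258.
Taking the acute solution, ∠Z ≈ 32.86°.

32.859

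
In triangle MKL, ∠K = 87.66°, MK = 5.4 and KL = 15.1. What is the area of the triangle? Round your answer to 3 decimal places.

area ≈ 40.736

Area = ½·MK·KL·sin K ≈ 40.736.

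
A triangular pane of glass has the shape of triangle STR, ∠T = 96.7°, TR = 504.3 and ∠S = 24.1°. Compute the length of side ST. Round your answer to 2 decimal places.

1060.84

The third angle is ∠R = 180° − ∠S − ∠T = 59.20°.
Law of sines: ST = TR·sin R/sin S ≈ 1060.8.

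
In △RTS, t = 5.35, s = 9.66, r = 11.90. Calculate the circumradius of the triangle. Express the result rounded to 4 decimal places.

6.0608

By the law of cosines, cos R = (t² + s² − r²) / (2·t·s) ≈ -0.19032, so ∠R ≈ 1.762 rad.
Circumradius = r/(2 sin R) ≈ 6.0608.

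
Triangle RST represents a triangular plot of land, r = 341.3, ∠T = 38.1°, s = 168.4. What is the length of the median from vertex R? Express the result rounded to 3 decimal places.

By the law of cosines, t² = r² + s² − 2·r·s·cos T = 54386, so t ≈ 233.21.
Median from R: ½√(2·s² + 2·t² − r²) ≈ 110.68.

m_R ≈ 110.684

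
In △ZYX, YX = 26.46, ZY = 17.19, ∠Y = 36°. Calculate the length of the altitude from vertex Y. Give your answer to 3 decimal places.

By the law of cosines, XZ² = ZY² + YX² − 2·ZY·YX·cos Y = 259.67, so XZ ≈ 16.114.
Area = ½·ZY·YX·sin Y ≈ 133.68.
The altitude from Y has length 2·area/XZ ≈ 16.591.

h_Y ≈ 16.591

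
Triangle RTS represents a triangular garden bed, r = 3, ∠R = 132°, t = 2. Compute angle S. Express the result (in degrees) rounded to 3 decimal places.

∠S ≈ 18.302°

Law of sines: sin T = t·sin R/r ≈ 0.49543.
Since r ≥ t, only the acute value applies: ∠T ≈ 29.70°.
Then ∠S = 180° − ∠R − ∠T ≈ 18.30°.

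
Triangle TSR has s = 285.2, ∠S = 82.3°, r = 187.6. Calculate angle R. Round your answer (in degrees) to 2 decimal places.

∠R ≈ 40.68°

Law of sines: sin R = r·sin S/s ≈ 0.65185.
Since s ≥ r, only the acute value applies: ∠R ≈ 40.68°.
Then ∠T = 180° − ∠S − ∠R ≈ 57.02°.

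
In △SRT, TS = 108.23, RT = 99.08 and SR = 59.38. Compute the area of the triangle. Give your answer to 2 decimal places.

2913.36

Semiperimeter s = (99.08 + 108.23 + 59.38)/2 = 133.34.
Heron's formula: area = √(133.34·34.265·25.115·73.965) ≈ 2913.4.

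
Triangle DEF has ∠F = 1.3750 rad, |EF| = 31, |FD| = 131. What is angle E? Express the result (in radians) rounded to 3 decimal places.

∠E ≈ 1.528 rad

By the law of cosines, |DE|² = |EF|² + |FD|² − 2·|EF|·|FD|·cos F = 16542, so |DE| ≈ 128.62.
Law of cosines again: cos E = (|DE|² + |EF|² − |FD|²)/(2·|DE|·|EF|) ≈ 0.04287, so ∠E ≈ 1.5279 rad.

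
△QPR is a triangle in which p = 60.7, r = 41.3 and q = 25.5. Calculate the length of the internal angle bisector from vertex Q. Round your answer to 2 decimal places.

48.48

By the law of cosines, cos Q = (p² + r² − q²) / (2·p·r) ≈ 0.94537, so ∠Q ≈ 19.03°.
The bisector from Q has length 2·p·r·cos(∠Q/2)/(p+r) ≈ 48.479.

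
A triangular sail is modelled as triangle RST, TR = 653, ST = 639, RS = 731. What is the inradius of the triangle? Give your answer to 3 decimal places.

Semiperimeter s = (639 + 653 + 731)/2 = 1011.5.
Heron's formula: area = √(1011.5·372.5·358.5·280.5) ≈ 1.9465e+05.
Inradius = area/s = 1.9465e+05/1011.5 ≈ 192.44.

r ≈ 192.438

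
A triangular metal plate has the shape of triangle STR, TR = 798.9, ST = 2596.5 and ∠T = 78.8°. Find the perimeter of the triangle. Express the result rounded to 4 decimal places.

By the law of cosines, RS² = ST² + TR² − 2·ST·TR·cos T = 6.5742e+06, so RS ≈ 2564.
Semiperimeter s = (798.9+2564+2596.5)/2 = 2979.7.
Perimeter = 798.9 + 2564 + 2596.5 = 5959.4.

perimeter ≈ 5959.4273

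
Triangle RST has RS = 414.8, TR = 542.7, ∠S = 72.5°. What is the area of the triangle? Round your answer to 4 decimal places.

Law of sines: sin T = RS·sin S/TR ≈ 0.72895.
Since TR ≥ RS, only the acute value applies: ∠T ≈ 46.80°.
Then ∠R = 180° − ∠S − ∠T ≈ 60.70°.
Law of sines gives ST = TR·sin R/sin S ≈ 496.25.
Area = ½·TR·RS·sin R ≈ 98158.

area ≈ 98158.0176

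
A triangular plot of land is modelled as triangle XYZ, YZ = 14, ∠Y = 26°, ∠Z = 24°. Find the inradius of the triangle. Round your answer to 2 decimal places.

1.55

The third angle is ∠X = 180° − ∠Y − ∠Z = 130.00°.
Law of sines: ZX = YZ·sin Y/sin X ≈ 8.0115.
Law of sines: XY = YZ·sin Z/sin X ≈ 7.4334.
Area = ½·YZ·ZX·sin Z ≈ 22.81.
Semiperimeter s = (14+8.0115+7.4334)/2 = 14.722.
Inradius = area/s = 22.81/14.722 ≈ 1.5493.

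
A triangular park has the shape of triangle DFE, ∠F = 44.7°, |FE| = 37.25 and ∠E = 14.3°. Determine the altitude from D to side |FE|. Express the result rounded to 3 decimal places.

The third angle is ∠D = 180° − ∠F − ∠E = 121.00°.
Law of sines: |ED| = |FE|·sin F/sin D ≈ 30.567.
Law of sines: |DF| = |FE|·sin E/sin D ≈ 10.734.
Area = ½·|FE|·|ED|·sin E ≈ 140.62.
The altitude from D has length 2·area/|FE| ≈ 7.5501.

7.550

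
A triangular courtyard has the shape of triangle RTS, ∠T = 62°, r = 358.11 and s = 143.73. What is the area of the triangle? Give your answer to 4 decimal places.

22723.1641

Area = ½·s·r·sin T ≈ 22723.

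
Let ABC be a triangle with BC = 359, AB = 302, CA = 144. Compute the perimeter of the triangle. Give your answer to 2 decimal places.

Perimeter = 359 + 144 + 302 = 805.

805.00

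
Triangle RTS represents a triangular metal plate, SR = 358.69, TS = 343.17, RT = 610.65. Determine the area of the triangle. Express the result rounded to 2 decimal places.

Semiperimeter s = (343.17 + 358.69 + 610.65)/2 = 656.25.
Heron's formula: area = √(656.25·313.08·297.56·45.605) ≈ 52804.

area ≈ 52803.73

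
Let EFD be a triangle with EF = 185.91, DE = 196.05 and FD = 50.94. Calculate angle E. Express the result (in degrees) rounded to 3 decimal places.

∠E ≈ 15.025°

By the law of cosines, cos E = (DE² + EF² − FD²) / (2·DE·EF) ≈ 0.96581, so ∠E ≈ 15.02°.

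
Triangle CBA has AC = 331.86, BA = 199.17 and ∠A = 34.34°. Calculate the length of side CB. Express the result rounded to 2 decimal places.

By the law of cosines, CB² = BA² + AC² − 2·BA·AC·cos A = 40647, so CB ≈ 201.61.

201.61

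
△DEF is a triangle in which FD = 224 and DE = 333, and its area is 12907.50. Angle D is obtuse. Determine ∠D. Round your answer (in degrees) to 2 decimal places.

From area = ½·FD·DE·sin D, we get sin D = 2·area/(FD·DE) ≈ 0.34608.
Taking the obtuse solution, ∠D ≈ 159.75°.

∠D ≈ 159.75°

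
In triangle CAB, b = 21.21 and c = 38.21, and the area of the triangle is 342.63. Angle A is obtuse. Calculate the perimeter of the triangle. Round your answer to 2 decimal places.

From area = ½·b·c·sin A, we get sin A = 2·area/(b·c) ≈ 0.84555.
Taking the obtuse solution, ∠A ≈ 122.27°.
Law of cosines then gives a ≈ 52.681.
Perimeter = 38.21 + 52.681 + 21.21 = 112.1.

perimeter ≈ 112.10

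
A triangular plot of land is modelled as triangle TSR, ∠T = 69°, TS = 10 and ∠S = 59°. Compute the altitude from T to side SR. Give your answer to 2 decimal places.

h_T ≈ 8.57

The third angle is ∠R = 180° − ∠T − ∠S = 52.00°.
Law of sines: SR = TS·sin T/sin R ≈ 11.847.
Law of sines: RT = TS·sin S/sin R ≈ 10.878.
Area = ½·TS·SR·sin S ≈ 50.776.
The altitude from T has length 2·area/SR ≈ 8.5717.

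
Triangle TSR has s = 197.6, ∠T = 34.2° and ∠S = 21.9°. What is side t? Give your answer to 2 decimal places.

297.78

The third angle is ∠R = 180° − ∠T − ∠S = 123.90°.
Law of sines: t = s·sin T/sin S ≈ 297.78.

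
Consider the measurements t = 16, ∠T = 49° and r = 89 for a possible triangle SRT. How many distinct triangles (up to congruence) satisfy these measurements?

0

r·sin T = 89·sin(49°) ≈ 67.17.
Since t = 16 < 67.17 = r sin T, no triangle exists.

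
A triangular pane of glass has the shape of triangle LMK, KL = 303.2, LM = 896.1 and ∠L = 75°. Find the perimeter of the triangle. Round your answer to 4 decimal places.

By the law of cosines, MK² = KL² + LM² − 2·KL·LM·cos L = 7.5428e+05, so MK ≈ 868.5.
Semiperimeter s = (868.5+303.2+896.1)/2 = 1033.9.
Perimeter = 868.5 + 303.2 + 896.1 = 2067.8.

perimeter ≈ 2067.7955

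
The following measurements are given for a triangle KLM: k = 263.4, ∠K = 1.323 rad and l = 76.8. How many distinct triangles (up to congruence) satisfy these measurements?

1

l·sin K = 76.8·sin(1.323 rad) ≈ 74.45.
Since k ≥ l, exactly one triangle exists.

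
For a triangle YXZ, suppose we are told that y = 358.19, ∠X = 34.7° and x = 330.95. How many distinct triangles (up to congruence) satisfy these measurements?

y·sin X = 358.19·sin(34.7°) ≈ 203.9.
Since y sin X < x < y (203.9 < 330.95 < 358.19), two triangles exist.

2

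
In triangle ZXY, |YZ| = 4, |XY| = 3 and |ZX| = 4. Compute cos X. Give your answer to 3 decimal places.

By the law of cosines, cos X = (|ZX|² + |XY|² − |YZ|²) / (2·|ZX|·|XY|) ≈ 0.37500, so ∠X ≈ 67.98°.

cos X ≈ 0.375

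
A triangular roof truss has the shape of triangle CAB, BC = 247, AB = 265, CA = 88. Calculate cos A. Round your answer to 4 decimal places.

cos A ≈ 0.3636

By the law of cosines, cos A = (CA² + AB² − BC²) / (2·CA·AB) ≈ 0.36364, so ∠A ≈ 68.68°.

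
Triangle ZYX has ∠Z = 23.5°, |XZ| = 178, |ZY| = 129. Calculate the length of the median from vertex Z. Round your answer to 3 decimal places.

m_Z ≈ 150.366

By the law of cosines, |YX|² = |XZ|² + |ZY|² − 2·|XZ|·|ZY|·cos Z = 6209.9, so |YX| ≈ 78.803.
Median from Z: ½√(2·|XZ|² + 2·|ZY|² − |YX|²) ≈ 150.37.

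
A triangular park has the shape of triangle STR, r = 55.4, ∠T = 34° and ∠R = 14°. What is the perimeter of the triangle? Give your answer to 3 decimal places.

perimeter ≈ 353.635

The third angle is ∠S = 180° − ∠T − ∠R = 132.00°.
Law of sines: s = r·sin S/sin R ≈ 170.18.
Law of sines: t = r·sin T/sin R ≈ 128.05.
Semiperimeter p = (170.18+128.05+55.4)/2 = 176.82.
Perimeter = 170.18 + 128.05 + 55.4 = 353.63.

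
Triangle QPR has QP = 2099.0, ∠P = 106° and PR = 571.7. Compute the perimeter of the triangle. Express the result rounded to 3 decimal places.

By the law of cosines, RQ² = QP² + PR² − 2·QP·PR·cos P = 5.3942e+06, so RQ ≈ 2322.5.
Semiperimeter s = (571.7+2322.5+2099)/2 = 2496.6.
Perimeter = 571.7 + 2322.5 + 2099 = 4993.2.

4993.235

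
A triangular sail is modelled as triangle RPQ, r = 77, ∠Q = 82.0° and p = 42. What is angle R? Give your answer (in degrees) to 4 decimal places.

By the law of cosines, q² = r² + p² − 2·r·p·cos Q = 6792.8, so q ≈ 82.419.
Law of cosines again: cos R = (p² + q² − r²)/(2·p·q) ≈ 0.37957, so ∠R ≈ 67.69°.

∠R ≈ 67.6929°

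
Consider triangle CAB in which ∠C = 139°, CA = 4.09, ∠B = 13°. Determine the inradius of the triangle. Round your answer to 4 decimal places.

0.9328

The third angle is ∠A = 180° − ∠B − ∠C = 28.00°.
Law of sines: AB = CA·sin C/sin B ≈ 11.928.
Law of sines: BC = CA·sin A/sin B ≈ 8.5358.
Area = ½·CA·AB·sin A ≈ 11.452.
Semiperimeter s = (11.928+8.5358+4.09)/2 = 12.277.
Inradius = area/s = 11.452/12.277 ≈ 0.9328.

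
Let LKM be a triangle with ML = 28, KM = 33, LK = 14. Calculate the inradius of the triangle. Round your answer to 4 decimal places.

5.1759

Semiperimeter s = (33 + 28 + 14)/2 = 37.5.
Heron's formula: area = √(37.5·4.5·9.5·23.5) ≈ 194.1.
Inradius = area/s = 194.1/37.5 ≈ 5.1759.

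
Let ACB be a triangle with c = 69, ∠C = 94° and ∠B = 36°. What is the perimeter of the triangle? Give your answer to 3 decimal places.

162.642

The third angle is ∠A = 180° − ∠C − ∠B = 50.00°.
Law of sines: a = c·sin A/sin C ≈ 52.986.
Law of sines: b = c·sin B/sin C ≈ 40.656.
Semiperimeter s = (52.986+69+40.656)/2 = 81.321.
Perimeter = 52.986 + 69 + 40.656 = 162.64.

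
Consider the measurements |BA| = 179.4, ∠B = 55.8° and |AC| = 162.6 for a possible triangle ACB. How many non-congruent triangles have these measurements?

|BA|·sin B = 179.4·sin(55.8°) ≈ 148.4.
Since |BA| sin B < |AC| < |BA| (148.4 < 162.6 < 179.4), two triangles exist.

2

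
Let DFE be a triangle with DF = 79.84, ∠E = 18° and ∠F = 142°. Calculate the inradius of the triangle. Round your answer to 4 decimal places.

The third angle is ∠D = 180° − ∠F − ∠E = 20.00°.
Law of sines: FE = DF·sin D/sin E ≈ 88.367.
Law of sines: ED = DF·sin F/sin E ≈ 159.07.
Area = ½·DF·FE·sin F ≈ 2171.8.
Semiperimeter s = (88.367+159.07+79.84)/2 = 163.64.
Inradius = area/s = 2171.8/163.64 ≈ 13.272.

13.2721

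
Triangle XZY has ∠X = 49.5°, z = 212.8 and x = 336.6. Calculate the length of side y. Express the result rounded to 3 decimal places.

433.356

Law of sines: sin Z = z·sin X/x ≈ 0.48073.
Since x ≥ z, only the acute value applies: ∠Z ≈ 28.73°.
Then ∠Y = 180° − ∠X − ∠Z ≈ 101.77°.
Law of sines gives y = x·sin Y/sin X ≈ 433.36.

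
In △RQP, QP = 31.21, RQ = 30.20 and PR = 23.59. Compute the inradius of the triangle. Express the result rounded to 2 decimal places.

Semiperimeter s = (31.21 + 23.59 + 30.2)/2 = 42.5.
Heron's formula: area = √(42.5·11.29·18.91·12.3) ≈ 334.07.
Inradius = area/s = 334.07/42.5 ≈ 7.8605.

r ≈ 7.86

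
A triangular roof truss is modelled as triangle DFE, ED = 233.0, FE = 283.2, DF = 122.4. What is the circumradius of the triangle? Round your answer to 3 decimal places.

144.274

By the law of cosines, cos D = (ED² + DF² − FE²) / (2·ED·DF) ≈ -0.19165, so ∠D ≈ 101.05°.
Circumradius = FE/(2 sin D) ≈ 144.27.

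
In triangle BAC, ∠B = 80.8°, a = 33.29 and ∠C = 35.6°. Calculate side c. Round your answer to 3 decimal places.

21.635

The third angle is ∠A = 180° − ∠C − ∠B = 63.60°.
Law of sines: c = a·sin C/sin A ≈ 21.635.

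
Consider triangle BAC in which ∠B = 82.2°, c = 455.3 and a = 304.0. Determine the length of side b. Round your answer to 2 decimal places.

By the law of cosines, b² = a² + c² − 2·a·c·cos B = 2.6214e+05, so b ≈ 512.

512.00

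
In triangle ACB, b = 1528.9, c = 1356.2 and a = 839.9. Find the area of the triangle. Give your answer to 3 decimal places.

567176.227

Semiperimeter s = (839.9 + 1356.2 + 1528.9)/2 = 1862.5.
Heron's formula: area = √(1862.5·1022.6·506.3·333.6) ≈ 5.6718e+05.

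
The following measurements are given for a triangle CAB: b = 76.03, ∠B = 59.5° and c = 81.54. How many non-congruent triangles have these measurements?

c·sin B = 81.54·sin(59.5°) ≈ 70.26.
Since c sin B < b < c (70.26 < 76.03 < 81.54), two triangles exist.

2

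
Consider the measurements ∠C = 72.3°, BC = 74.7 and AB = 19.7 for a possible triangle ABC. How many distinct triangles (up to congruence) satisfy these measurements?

BC·sin C = 74.7·sin(72.3°) ≈ 71.16.
Since AB = 19.7 < 71.16 = BC sin C, no triangle exists.

0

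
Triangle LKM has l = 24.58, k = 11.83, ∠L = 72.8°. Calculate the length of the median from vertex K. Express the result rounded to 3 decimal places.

24.245

Law of sines: sin K = k·sin L/l ≈ 0.45976.
Since l ≥ k, only the acute value applies: ∠K ≈ 27.37°.
Then ∠M = 180° − ∠L − ∠K ≈ 79.83°.
Law of sines gives m = l·sin M/sin L ≈ 25.326.
Median from K: ½√(2·m² + 2·l² − k²) ≈ 24.245.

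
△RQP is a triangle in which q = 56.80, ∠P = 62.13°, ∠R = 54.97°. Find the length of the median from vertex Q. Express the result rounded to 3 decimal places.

The third angle is ∠Q = 180° − ∠P − ∠R = 62.90°.
Law of sines: r = q·sin R/sin Q ≈ 52.247.
Law of sines: p = q·sin P/sin Q ≈ 56.404.
Median from Q: ½√(2·p² + 2·r² − q²) ≈ 46.358.

46.358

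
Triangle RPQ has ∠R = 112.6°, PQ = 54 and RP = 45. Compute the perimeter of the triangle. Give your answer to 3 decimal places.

116.204

Law of sines: sin Q = RP·sin R/PQ ≈ 0.76934.
Since PQ ≥ RP, only the acute value applies: ∠Q ≈ 50.29°.
Then ∠P = 180° − ∠R − ∠Q ≈ 17.11°.
Law of sines gives QR = PQ·sin P/sin R ≈ 17.204.
Semiperimeter s = (54+17.204+45)/2 = 58.102.
Perimeter = 54 + 17.204 + 45 = 116.2.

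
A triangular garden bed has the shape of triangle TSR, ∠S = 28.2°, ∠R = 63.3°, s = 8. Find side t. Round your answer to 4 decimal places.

16.9236

The third angle is ∠T = 180° − ∠S − ∠R = 88.50°.
Law of sines: t = s·sin T/sin S ≈ 16.924.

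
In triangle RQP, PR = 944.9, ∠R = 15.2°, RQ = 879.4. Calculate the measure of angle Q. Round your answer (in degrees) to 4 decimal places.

∠Q ≈ 97.4609°

By the law of cosines, QP² = PR² + RQ² − 2·PR·RQ·cos R = 62429, so QP ≈ 249.86.
Law of cosines again: cos Q = (RQ² + QP² − PR²)/(2·RQ·QP) ≈ -0.12985, so ∠Q ≈ 97.46°.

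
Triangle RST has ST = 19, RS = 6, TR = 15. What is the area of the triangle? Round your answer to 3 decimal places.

Semiperimeter s = (19 + 15 + 6)/2 = 20.
Heron's formula: area = √(20·1·5·14) ≈ 37.417.

37.417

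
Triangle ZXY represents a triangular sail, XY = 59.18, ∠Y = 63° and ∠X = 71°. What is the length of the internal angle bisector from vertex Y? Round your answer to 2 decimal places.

The third angle is ∠Z = 180° − ∠X − ∠Y = 46.00°.
Law of sines: YZ = XY·sin X/sin Z ≈ 77.788.
Law of sines: ZX = XY·sin Y/sin Z ≈ 73.303.
The bisector from Y has length 2·XY·YZ·cos(∠Y/2)/(XY+YZ) ≈ 57.314.

t_Y ≈ 57.31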